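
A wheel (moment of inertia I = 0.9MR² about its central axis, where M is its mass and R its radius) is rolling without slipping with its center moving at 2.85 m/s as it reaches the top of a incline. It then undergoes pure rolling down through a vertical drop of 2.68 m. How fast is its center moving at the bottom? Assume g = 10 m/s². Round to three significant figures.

For this body I = 0.9MR², i.e. k = I/(MR²) = 0.9.
Since it rolls without slipping, ω = v/R and KE = ½Mv² + ½Iω² = ½(1+k)Mv² = (19/20)Mv².
Conserving energy between top and bottom: (19/20)Mv² = (19/20)Mv₀² + Mgh, hence v² = v₀² + 2gh/(1+k).
v = √(2.85² + 2×10×2.68/1.9) = √36.33 ≈ 6.03 m/s.

v ≈ 6.03 m/s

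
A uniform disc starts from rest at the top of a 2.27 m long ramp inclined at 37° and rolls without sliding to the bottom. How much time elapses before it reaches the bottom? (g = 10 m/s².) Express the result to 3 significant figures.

For this body I = (1/2)MR², i.e. k = I/(MR²) = 0.5.
Newton's second law down the slope: Mg sinθ − f = Ma. The torque equation fR = Iα (with α = a/R) gives f = kMa.
Hence a = g sinθ/(1+k) = 10×sin37°/1.5 = 4.012 m/s².
Starting from rest, L = ½at², so t = √(2L/a) = √(2×2.27/4.012) ≈ 1.06 s.

t ≈ 1.06 s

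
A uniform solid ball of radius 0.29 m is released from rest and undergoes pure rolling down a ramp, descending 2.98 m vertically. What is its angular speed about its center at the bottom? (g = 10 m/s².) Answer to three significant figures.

For this body I = (2/5)MR², i.e. k = I/(MR²) = 0.4.
Rolling without slipping gives ω = v/R, so the total kinetic energy is ½Mv² + ½Iω² = ½(1+k)Mv² = (7/10)Mv².
Energy conservation Mgh = ½(1+k)Mv² gives v = √(2gh/(1+k)) = √(2 × 10 × 2.98 / 1.4) = 6.525 m/s.
Then ω = v/R = 6.525 / 0.29 ≈ 22.5 rad/s.

ω ≈ 22.5 rad/s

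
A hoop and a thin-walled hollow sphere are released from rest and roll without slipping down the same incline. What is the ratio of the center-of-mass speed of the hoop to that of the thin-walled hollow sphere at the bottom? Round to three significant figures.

Each satisfies Mgh = ½(1+k)Mv² with k = I/(MR²), so v ∝ 1/√(1+k).
For the hoop k = 1; for the thin-walled hollow sphere k = 2/3.
v₁/v₂ = √((1+k₂)/(1+k₁)) = √(1.667/2) ≈ 0.913.

v_ratio ≈ 0.913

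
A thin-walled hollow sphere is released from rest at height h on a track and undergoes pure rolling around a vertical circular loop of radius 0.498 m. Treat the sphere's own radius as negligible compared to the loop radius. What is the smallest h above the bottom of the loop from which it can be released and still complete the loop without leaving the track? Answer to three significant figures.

h_min ≈ 1.41 m

With I = (2/3)MR², the ratio k = I/(MR²) is 2/3.
At the top of the loop, the minimum-contact condition is Mg = Mv_top²/r, so v_top² = gr.
With ω = v/R, the kinetic energy at speed v is ½(1+k)Mv² = (5/6)Mv².
Energy conservation from release (height h) to the top (height 2r): Mgh = Mg(2r) + (5/6)M·gr.
Thus h_min = 2r + (1+k)r/2 = r(2 + 1.667/2) = 0.498 × 2.833 ≈ 1.41 m.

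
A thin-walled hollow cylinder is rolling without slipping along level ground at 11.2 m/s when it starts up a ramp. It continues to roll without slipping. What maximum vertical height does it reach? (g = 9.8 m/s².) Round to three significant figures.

With I = MR², the ratio k = I/(MR²) is 1.
Pure rolling means v = ωR; then KE = ½Mv² + ½I(v/R)² = ½(1+k)Mv² = Mv².
All of this converts to potential energy at the highest point: Mv₀² = Mgh.
Thus h = (1+k)v₀²/(2g) = 2 × 11.2² / (2 × 9.8) ≈ 12.8 m.

h ≈ 12.8 m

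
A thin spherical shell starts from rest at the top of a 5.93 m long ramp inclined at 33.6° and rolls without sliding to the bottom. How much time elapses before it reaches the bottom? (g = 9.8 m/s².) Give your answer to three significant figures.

t ≈ 1.91 s

With I = (2/3)MR², the ratio k = I/(MR²) is 2/3.
Newton's second law down the slope: Mg sinθ − f = Ma. The torque equation fR = Iα (with α = a/R) gives f = kMa.
Hence a = g sinθ/(1+k) = 9.8×sin33.6°/1.667 = 3.254 m/s².
With constant a from rest, t = √(2L/a) = √(2·5.93/3.254) ≈ 1.91 s.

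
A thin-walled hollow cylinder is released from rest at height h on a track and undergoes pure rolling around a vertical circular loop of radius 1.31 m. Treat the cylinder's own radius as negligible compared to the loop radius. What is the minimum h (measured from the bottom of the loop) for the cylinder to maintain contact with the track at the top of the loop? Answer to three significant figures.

h_min ≈ 3.93 m

With I = MR², the ratio k = I/(MR²) is 1.
At the top of the loop, the minimum-contact condition is Mg = Mv_top²/r, so v_top² = gr.
With ω = v/R, the kinetic energy at speed v is ½(1+k)Mv² = Mv².
Energy conservation from release (height h) to the top (height 2r): Mgh = Mg(2r) + M·gr.
Thus h_min = 2r + (1+k)r/2 = r(2 + 2/2) = 1.31 × 3 ≈ 3.93 m.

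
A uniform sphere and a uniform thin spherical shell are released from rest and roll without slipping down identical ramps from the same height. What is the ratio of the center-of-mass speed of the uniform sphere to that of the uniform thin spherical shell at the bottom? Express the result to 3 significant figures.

v_ratio ≈ 1.09

Each satisfies Mgh = ½(1+k)Mv² with k = I/(MR²), so v ∝ 1/√(1+k).
For the uniform sphere k = 0.4; for the uniform thin spherical shell k = 2/3.
v₁/v₂ = √((1+k₂)/(1+k₁)) = √(1.667/1.4) ≈ 1.09.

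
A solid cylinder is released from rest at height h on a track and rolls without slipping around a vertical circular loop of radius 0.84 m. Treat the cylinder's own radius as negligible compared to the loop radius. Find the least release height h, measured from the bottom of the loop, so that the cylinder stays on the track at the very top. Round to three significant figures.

h_min ≈ 2.31 m

Here I = (1/2)MR², so the shape factor k = I/(MR²) = 0.5.
At the top, contact is just lost when gravity alone supplies the centripetal force: Mg = Mv_top²/r, i.e. v_top² = gr.
With ω = v/R, the kinetic energy at speed v is ½(1+k)Mv² = (3/4)Mv².
Energy conservation from release (height h) to the top (height 2r): Mgh = Mg(2r) + (3/4)M·gr.
Thus h_min = 2r + (1+k)r/2 = r(2 + 1.5/2) = 0.84 × 2.75 ≈ 2.31 m.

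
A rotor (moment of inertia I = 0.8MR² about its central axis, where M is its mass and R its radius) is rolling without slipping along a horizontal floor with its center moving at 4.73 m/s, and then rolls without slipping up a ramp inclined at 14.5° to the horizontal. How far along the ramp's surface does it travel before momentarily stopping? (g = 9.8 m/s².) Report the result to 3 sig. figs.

Here I = 0.8MR², so the shape factor k = I/(MR²) = 0.8.
Rolling without slipping gives ω = v/R, so the total kinetic energy is ½Mv² + ½Iω² = ½(1+k)Mv² = (9/10)Mv².
Setting this equal to Mgh gives the vertical rise h = (1+k)v₀²/(2g) = 1.8×4.73²/(2×9.8) = 2.055 m.
Along the incline, d = h/sinθ = 2.055/sin14.5° ≈ 8.21 m.

d ≈ 8.21 m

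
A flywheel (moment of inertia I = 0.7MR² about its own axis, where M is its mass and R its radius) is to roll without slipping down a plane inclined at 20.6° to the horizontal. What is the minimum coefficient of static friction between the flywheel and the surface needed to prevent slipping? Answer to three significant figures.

μ_min ≈ 0.155

With I = 0.7MR², the ratio k = I/(MR²) is 0.7.
Newton's second law down the slope: Mg sinθ − f = Ma. The torque equation fR = Iα (with α = a/R) gives f = kMa.
These give a = g sinθ/(1+k) and the required friction f = kMg sinθ/(1+k).
The normal force is N = Mg cosθ, so μ_min = f/N = k tanθ/(1+k).
μ_min = 0.7 × tan20.6° / 1.7 ≈ 0.155.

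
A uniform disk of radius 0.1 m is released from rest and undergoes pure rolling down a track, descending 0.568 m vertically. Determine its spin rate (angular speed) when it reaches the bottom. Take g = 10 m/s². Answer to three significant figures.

ω ≈ 27.5 rad/s

The moment of inertia is (1/2)MR², giving k ≡ I/(MR²) = 0.5.
The rolling condition ω = v/R makes the rotational term ½I(v/R)² = ½kMv², so KE_total = ½(1+k)Mv² = (3/4)Mv².
Energy conservation Mgh = ½(1+k)Mv² gives v = √(2gh/(1+k)) = √(2 × 10 × 0.568 / 1.5) = 2.752 m/s.
The angular speed follows from ω = v/R = 2.752/0.1 ≈ 27.5 rad/s.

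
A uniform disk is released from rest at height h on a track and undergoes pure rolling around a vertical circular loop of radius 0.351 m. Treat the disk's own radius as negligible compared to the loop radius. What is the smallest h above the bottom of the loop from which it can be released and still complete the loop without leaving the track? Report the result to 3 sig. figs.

The moment of inertia is (1/2)MR², giving k ≡ I/(MR²) = 0.5.
At the top of the loop, the minimum-contact condition is Mg = Mv_top²/r, so v_top² = gr.
With ω = v/R, the kinetic energy at speed v is ½(1+k)Mv² = (3/4)Mv².
Energy conservation from release (height h) to the top (height 2r): Mgh = Mg(2r) + (3/4)M·gr.
Thus h_min = 2r + (1+k)r/2 = r(2 + 1.5/2) = 0.351 × 2.75 ≈ 0.965 m.

h_min ≈ 0.965 m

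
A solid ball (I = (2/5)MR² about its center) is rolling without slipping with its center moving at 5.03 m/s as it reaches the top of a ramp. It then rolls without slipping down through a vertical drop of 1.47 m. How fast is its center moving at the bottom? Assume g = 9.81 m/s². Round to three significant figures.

For this body I = (2/5)MR², i.e. k = I/(MR²) = 0.4.
Since it rolls without slipping, ω = v/R and KE = ½Mv² + ½Iω² = ½(1+k)Mv² = (7/10)Mv².
Conserving energy between top and bottom: (7/10)Mv² = (7/10)Mv₀² + Mgh, hence v² = v₀² + 2gh/(1+k).
v = √(5.03² + 2×9.81×1.47/1.4) = √45.9 ≈ 6.78 m/s.

v ≈ 6.78 m/s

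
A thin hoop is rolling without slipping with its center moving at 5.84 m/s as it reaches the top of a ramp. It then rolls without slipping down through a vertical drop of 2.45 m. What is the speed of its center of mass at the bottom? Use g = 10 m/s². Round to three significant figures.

v ≈ 7.66 m/s

For this body I = MR², i.e. k = I/(MR²) = 1.
Pure rolling means v = ωR; then KE = ½Mv² + ½I(v/R)² = ½(1+k)Mv² = Mv².
Energy conservation: Mv₀² + Mgh = Mv², so v² = v₀² + 2gh/(1+k).
v = √(5.84² + 2×10×2.45/2) = √58.61 ≈ 7.66 m/s.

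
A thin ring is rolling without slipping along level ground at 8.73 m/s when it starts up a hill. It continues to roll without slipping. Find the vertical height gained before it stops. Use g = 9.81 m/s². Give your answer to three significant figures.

The moment of inertia is MR², giving k ≡ I/(MR²) = 1.
Pure rolling means v = ωR; then KE = ½Mv² + ½I(v/R)² = ½(1+k)Mv² = Mv².
All of this converts to potential energy at the highest point: Mv₀² = Mgh.
Thus h = (1+k)v₀²/(2g) = 2 × 8.73² / (2 × 9.81) ≈ 7.77 m.

h ≈ 7.77 m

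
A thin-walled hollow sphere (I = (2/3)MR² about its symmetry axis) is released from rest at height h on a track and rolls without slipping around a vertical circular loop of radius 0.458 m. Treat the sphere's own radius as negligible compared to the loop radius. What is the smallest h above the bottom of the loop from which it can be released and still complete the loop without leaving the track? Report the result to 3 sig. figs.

h_min ≈ 1.30 m

The moment of inertia is (2/3)MR², giving k ≡ I/(MR²) = 2/3.
At the top of the loop, the minimum-contact condition is Mg = Mv_top²/r, so v_top² = gr.
With ω = v/R, the kinetic energy at speed v is ½(1+k)Mv² = (5/6)Mv².
Energy conservation from release (height h) to the top (height 2r): Mgh = Mg(2r) + (5/6)M·gr.
Thus h_min = 2r + (1+k)r/2 = r(2 + 1.667/2) = 0.458 × 2.833 ≈ 1.30 m.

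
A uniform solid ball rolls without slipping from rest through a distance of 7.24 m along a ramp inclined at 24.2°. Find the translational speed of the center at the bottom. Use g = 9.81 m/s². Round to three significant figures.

v ≈ 6.45 m/s

With I = (2/5)MR², the ratio k = I/(MR²) is 0.4.
The rolling condition ω = v/R makes the rotational term ½I(v/R)² = ½kMv², so KE_total = ½(1+k)Mv² = (7/10)Mv².
The vertical drop is h = L sinθ = 7.24 × sin24.2° = 2.968 m.
Setting Mgh = (7/10)Mv² gives v = √(2gh/(1+k)) = √(2·9.81·2.968/1.4) ≈ 6.45 m/s.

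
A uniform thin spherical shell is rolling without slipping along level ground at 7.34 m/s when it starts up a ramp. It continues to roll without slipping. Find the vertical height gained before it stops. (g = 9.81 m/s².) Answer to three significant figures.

For this body I = (2/3)MR², i.e. k = I/(MR²) = 2/3.
Pure rolling means v = ωR; then KE = ½Mv² + ½I(v/R)² = ½(1+k)Mv² = (5/6)Mv².
At the top the kinetic energy is zero, so (5/6)Mv₀² = Mgh.
Thus h = (1+k)v₀²/(2g) = 1.667 × 7.34² / (2 × 9.81) ≈ 4.58 m.

h ≈ 4.58 m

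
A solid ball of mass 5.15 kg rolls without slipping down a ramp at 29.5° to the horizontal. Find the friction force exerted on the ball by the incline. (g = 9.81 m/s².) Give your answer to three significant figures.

f ≈ 7.11 N

Here I = (2/5)MR², so the shape factor k = I/(MR²) = 0.4.
Along the incline Mg sinθ − f = Ma, and torque about the center fR = Iα = kMR²(a/R) gives f = kMa.
Combining, a = g sinθ/(1+k) and f = kMa = kMg sinθ/(1+k).
f = 0.4 × 5.15 × 9.81 × sin29.5° / 1.4 ≈ 7.11 N.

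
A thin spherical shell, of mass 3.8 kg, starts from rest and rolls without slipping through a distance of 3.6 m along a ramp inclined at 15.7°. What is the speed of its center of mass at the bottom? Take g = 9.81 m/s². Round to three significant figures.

For this body I = (2/3)MR², i.e. k = I/(MR²) = 2/3.
Since it rolls without slipping, ω = v/R and KE = ½Mv² + ½Iω² = ½(1+k)Mv² = (5/6)Mv².
The vertical drop is h = L sinθ = 3.6 × sin15.7° = 0.9742 m.
Setting Mgh = (5/6)Mv² gives v = √(2gh/(1+k)) = √(2·9.81·0.9742/1.667) ≈ 3.39 m/s.

v ≈ 3.39 m/s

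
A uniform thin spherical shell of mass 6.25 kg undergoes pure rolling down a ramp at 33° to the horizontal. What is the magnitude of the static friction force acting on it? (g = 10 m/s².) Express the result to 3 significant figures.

The moment of inertia is (2/3)MR², giving k ≡ I/(MR²) = 2/3.
Along the incline Mg sinθ − f = Ma, and torque about the center fR = Iα = kMR²(a/R) gives f = kMa.
Combining, a = g sinθ/(1+k) and f = kMa = kMg sinθ/(1+k).
f = (2/3) × 6.25 × 10 × sin33° / 1.667 ≈ 13.6 N.

f ≈ 13.6 N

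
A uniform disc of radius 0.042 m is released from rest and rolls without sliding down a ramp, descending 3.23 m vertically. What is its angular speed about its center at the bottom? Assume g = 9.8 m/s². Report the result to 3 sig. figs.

ω ≈ 155 rad/s

With I = (1/2)MR², the ratio k = I/(MR²) is 0.5.
Rolling without slipping gives ω = v/R, so the total kinetic energy is ½Mv² + ½Iω² = ½(1+k)Mv² = (3/4)Mv².
Energy conservation Mgh = ½(1+k)Mv² gives v = √(2gh/(1+k)) = √(2 × 9.8 × 3.23 / 1.5) = 6.497 m/s.
Then ω = v/R = 6.497 / 0.042 ≈ 155 rad/s.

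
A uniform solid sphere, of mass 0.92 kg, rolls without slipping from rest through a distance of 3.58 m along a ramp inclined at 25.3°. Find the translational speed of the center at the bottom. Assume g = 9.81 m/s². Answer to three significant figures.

For this body I = (2/5)MR², i.e. k = I/(MR²) = 0.4.
The rolling condition ω = v/R makes the rotational term ½I(v/R)² = ½kMv², so KE_total = ½(1+k)Mv² = (7/10)Mv².
The vertical drop is h = L sinθ = 3.58 × sin25.3° = 1.53 m.
Energy conservation: Mgh = (7/10)Mv², so v = √(2gh/(1+k)) = √(2 × 9.81 × 1.53 / 1.4) ≈ 4.63 m/s.

v ≈ 4.63 m/s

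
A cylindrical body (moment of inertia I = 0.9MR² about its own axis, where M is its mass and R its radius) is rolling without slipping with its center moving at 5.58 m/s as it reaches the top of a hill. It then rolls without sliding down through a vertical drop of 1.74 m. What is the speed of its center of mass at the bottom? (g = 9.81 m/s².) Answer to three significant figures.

v ≈ 7.01 m/s

With I = 0.9MR², the ratio k = I/(MR²) is 0.9.
Since it rolls without slipping, ω = v/R and KE = ½Mv² + ½Iω² = ½(1+k)Mv² = (19/20)Mv².
Conserving energy between top and bottom: (19/20)Mv² = (19/20)Mv₀² + Mgh, hence v² = v₀² + 2gh/(1+k).
v = √(5.58² + 2×9.81×1.74/1.9) = √49.1 ≈ 7.01 m/s.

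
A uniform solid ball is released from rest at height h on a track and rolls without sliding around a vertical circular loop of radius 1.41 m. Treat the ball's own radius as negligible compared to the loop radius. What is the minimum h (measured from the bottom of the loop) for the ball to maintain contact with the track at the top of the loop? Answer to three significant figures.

The moment of inertia is (2/5)MR², giving k ≡ I/(MR²) = 0.4.
At the top, contact is just lost when gravity alone supplies the centripetal force: Mg = Mv_top²/r, i.e. v_top² = gr.
With ω = v/R, the kinetic energy at speed v is ½(1+k)Mv² = (7/10)Mv².
Energy conservation from release (height h) to the top (height 2r): Mgh = Mg(2r) + (7/10)M·gr.
Thus h_min = 2r + (1+k)r/2 = r(2 + 1.4/2) = 1.41 × 2.7 ≈ 3.81 m.

h_min ≈ 3.81 m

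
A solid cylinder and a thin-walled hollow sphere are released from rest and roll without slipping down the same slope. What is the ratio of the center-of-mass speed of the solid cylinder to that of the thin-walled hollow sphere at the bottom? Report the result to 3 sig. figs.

v_ratio ≈ 1.05

Each satisfies Mgh = ½(1+k)Mv² with k = I/(MR²), so v ∝ 1/√(1+k).
For the solid cylinder k = 0.5; for the thin-walled hollow sphere k = 2/3.
v₁/v₂ = √((1+k₂)/(1+k₁)) = √(1.667/1.5) ≈ 1.05.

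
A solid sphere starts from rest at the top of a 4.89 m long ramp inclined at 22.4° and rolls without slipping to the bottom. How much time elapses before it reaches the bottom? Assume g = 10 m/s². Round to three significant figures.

t ≈ 1.90 s

Here I = (2/5)MR², so the shape factor k = I/(MR²) = 0.4.
Newton's second law down the slope: Mg sinθ − f = Ma. The torque equation fR = Iα (with α = a/R) gives f = kMa.
Hence a = g sinθ/(1+k) = 10×sin22.4°/1.4 = 2.722 m/s².
With constant a from rest, t = √(2L/a) = √(2·4.89/2.722) ≈ 1.90 s.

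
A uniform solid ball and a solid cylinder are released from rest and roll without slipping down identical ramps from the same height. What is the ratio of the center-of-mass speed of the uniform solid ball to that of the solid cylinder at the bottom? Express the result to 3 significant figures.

v_ratio ≈ 1.04

Each satisfies Mgh = ½(1+k)Mv² with k = I/(MR²), so v ∝ 1/√(1+k).
For the uniform solid ball k = 0.4; for the solid cylinder k = 0.5.
v₁/v₂ = √((1+k₂)/(1+k₁)) = √(1.5/1.4) ≈ 1.04.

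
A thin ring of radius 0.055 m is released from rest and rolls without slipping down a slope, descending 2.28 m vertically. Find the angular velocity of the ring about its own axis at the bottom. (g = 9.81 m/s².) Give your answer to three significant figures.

With I = MR², the ratio k = I/(MR²) is 1.
Since it rolls without slipping, ω = v/R and KE = ½Mv² + ½Iω² = ½(1+k)Mv² = Mv².
Energy conservation Mgh = ½(1+k)Mv² gives v = √(2gh/(1+k)) = √(2 × 9.81 × 2.28 / 2) = 4.729 m/s.
The angular speed follows from ω = v/R = 4.729/0.055 ≈ 86.0 rad/s.

ω ≈ 86.0 rad/s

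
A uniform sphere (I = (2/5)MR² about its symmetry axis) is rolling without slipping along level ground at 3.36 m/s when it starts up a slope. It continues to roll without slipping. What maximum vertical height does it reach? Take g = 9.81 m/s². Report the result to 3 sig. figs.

h ≈ 0.806 m

The moment of inertia is (2/5)MR², giving k ≡ I/(MR²) = 0.4.
Since it rolls without slipping, ω = v/R and KE = ½Mv² + ½Iω² = ½(1+k)Mv² = (7/10)Mv².
All of this converts to potential energy at the highest point: (7/10)Mv₀² = Mgh.
Thus h = (1+k)v₀²/(2g) = 1.4 × 3.36² / (2 × 9.81) ≈ 0.806 m.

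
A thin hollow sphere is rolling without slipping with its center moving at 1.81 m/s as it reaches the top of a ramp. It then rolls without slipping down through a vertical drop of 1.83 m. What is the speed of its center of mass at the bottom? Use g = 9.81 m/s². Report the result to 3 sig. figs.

Here I = (2/3)MR², so the shape factor k = I/(MR²) = 2/3.
Since it rolls without slipping, ω = v/R and KE = ½Mv² + ½Iω² = ½(1+k)Mv² = (5/6)Mv².
Conserving energy between top and bottom: (5/6)Mv² = (5/6)Mv₀² + Mgh, hence v² = v₀² + 2gh/(1+k).
v = √(1.81² + 2×9.81×1.83/1.667) = √24.82 ≈ 4.98 m/s.

v ≈ 4.98 m/s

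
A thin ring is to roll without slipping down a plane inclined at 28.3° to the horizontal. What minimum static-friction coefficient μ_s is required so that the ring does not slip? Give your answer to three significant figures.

μ_min ≈ 0.269

Here I = MR², so the shape factor k = I/(MR²) = 1.
Along the incline Mg sinθ − f = Ma, and torque about the center fR = Iα = kMR²(a/R) gives f = kMa.
These give a = g sinθ/(1+k) and the required friction f = kMg sinθ/(1+k).
With N = Mg cosθ, the no-slip condition f ≤ μN gives μ_min = f/N = k tanθ/(1+k).
μ_min = 1 × tan28.3° / 2 ≈ 0.269.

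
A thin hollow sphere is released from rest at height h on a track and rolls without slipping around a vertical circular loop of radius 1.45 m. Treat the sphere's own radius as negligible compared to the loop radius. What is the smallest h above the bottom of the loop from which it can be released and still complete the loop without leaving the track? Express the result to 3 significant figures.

With I = (2/3)MR², the ratio k = I/(MR²) is 2/3.
At the top of the loop, the minimum-contact condition is Mg = Mv_top²/r, so v_top² = gr.
With ω = v/R, the kinetic energy at speed v is ½(1+k)Mv² = (5/6)Mv².
Energy conservation from release (height h) to the top (height 2r): Mgh = Mg(2r) + (5/6)M·gr.
Thus h_min = 2r + (1+k)r/2 = r(2 + 1.667/2) = 1.45 × 2.833 ≈ 4.11 m.

h_min ≈ 4.11 m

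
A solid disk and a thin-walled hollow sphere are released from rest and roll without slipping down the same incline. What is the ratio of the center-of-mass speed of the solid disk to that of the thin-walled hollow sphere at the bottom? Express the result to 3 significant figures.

Each satisfies Mgh = ½(1+k)Mv² with k = I/(MR²), so v ∝ 1/√(1+k).
For the solid disk k = 0.5; for the thin-walled hollow sphere k = 2/3.
v₁/v₂ = √((1+k₂)/(1+k₁)) = √(1.667/1.5) ≈ 1.05.

v_ratio ≈ 1.05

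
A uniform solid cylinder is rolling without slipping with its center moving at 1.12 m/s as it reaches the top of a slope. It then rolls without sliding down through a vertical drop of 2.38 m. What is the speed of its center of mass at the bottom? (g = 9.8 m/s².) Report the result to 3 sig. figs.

v ≈ 5.69 m/s

The moment of inertia is (1/2)MR², giving k ≡ I/(MR²) = 0.5.
Since it rolls without slipping, ω = v/R and KE = ½Mv² + ½Iω² = ½(1+k)Mv² = (3/4)Mv².
Energy conservation: (3/4)Mv₀² + Mgh = (3/4)Mv², so v² = v₀² + 2gh/(1+k).
v = √(1.12² + 2×9.8×2.38/1.5) = √32.35 ≈ 5.69 m/s.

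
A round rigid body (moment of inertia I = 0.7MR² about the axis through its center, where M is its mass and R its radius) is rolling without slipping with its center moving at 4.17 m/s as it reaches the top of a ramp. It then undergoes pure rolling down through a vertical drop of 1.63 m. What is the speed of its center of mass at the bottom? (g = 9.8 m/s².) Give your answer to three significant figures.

With I = 0.7MR², the ratio k = I/(MR²) is 0.7.
The rolling condition ω = v/R makes the rotational term ½I(v/R)² = ½kMv², so KE_total = ½(1+k)Mv² = (17/20)Mv².
Energy conservation: (17/20)Mv₀² + Mgh = (17/20)Mv², so v² = v₀² + 2gh/(1+k).
v = √(4.17² + 2×9.8×1.63/1.7) = √36.18 ≈ 6.02 m/s.

v ≈ 6.02 m/s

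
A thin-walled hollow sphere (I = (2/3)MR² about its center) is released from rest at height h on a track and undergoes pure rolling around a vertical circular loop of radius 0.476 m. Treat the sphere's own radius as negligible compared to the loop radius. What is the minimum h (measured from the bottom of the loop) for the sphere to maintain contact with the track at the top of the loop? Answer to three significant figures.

h_min ≈ 1.35 m

For this body I = (2/3)MR², i.e. k = I/(MR²) = 2/3.
At the top, contact is just lost when gravity alone supplies the centripetal force: Mg = Mv_top²/r, i.e. v_top² = gr.
With ω = v/R, the kinetic energy at speed v is ½(1+k)Mv² = (5/6)Mv².
Energy conservation from release (height h) to the top (height 2r): Mgh = Mg(2r) + (5/6)M·gr.
Thus h_min = 2r + (1+k)r/2 = r(2 + 1.667/2) = 0.476 × 2.833 ≈ 1.35 m.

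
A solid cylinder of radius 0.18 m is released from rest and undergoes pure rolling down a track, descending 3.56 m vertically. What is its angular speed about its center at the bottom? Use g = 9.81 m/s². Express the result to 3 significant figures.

ω ≈ 37.9 rad/s

With I = (1/2)MR², the ratio k = I/(MR²) is 0.5.
Since it rolls without slipping, ω = v/R and KE = ½Mv² + ½Iω² = ½(1+k)Mv² = (3/4)Mv².
Energy conservation Mgh = ½(1+k)Mv² gives v = √(2gh/(1+k)) = √(2 × 9.81 × 3.56 / 1.5) = 6.824 m/s.
Then ω = v/R = 6.824 / 0.18 ≈ 37.9 rad/s.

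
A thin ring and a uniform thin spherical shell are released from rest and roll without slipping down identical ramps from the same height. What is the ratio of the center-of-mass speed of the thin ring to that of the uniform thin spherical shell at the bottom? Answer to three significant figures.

v_ratio ≈ 0.913

Each satisfies Mgh = ½(1+k)Mv² with k = I/(MR²), so v ∝ 1/√(1+k).
For the thin ring k = 1; for the uniform thin spherical shell k = 2/3.
v₁/v₂ = √((1+k₂)/(1+k₁)) = √(1.667/2) ≈ 0.913.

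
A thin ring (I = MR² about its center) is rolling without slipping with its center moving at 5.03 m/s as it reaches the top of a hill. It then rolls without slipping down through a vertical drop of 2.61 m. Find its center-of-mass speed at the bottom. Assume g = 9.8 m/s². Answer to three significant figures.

Here I = MR², so the shape factor k = I/(MR²) = 1.
The rolling condition ω = v/R makes the rotational term ½I(v/R)² = ½kMv², so KE_total = ½(1+k)Mv² = Mv².
Energy conservation: Mv₀² + Mgh = Mv², so v² = v₀² + 2gh/(1+k).
v = √(5.03² + 2×9.8×2.61/2) = √50.88 ≈ 7.13 m/s.

v ≈ 7.13 m/s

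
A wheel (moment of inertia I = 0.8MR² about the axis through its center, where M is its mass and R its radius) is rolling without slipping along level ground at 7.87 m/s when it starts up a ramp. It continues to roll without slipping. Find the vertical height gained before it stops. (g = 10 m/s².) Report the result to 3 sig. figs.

The moment of inertia is 0.8MR², giving k ≡ I/(MR²) = 0.8.
The rolling condition ω = v/R makes the rotational term ½I(v/R)² = ½kMv², so KE_total = ½(1+k)Mv² = (9/10)Mv².
All of this converts to potential energy at the highest point: (9/10)Mv₀² = Mgh.
Thus h = (1+k)v₀²/(2g) = 1.8 × 7.87² / (2 × 10) ≈ 5.57 m.

h ≈ 5.57 m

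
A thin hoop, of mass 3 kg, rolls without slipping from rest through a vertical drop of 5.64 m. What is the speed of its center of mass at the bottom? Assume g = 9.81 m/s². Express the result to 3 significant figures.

Here I = MR², so the shape factor k = I/(MR²) = 1.
Pure rolling means v = ωR; then KE = ½Mv² + ½I(v/R)² = ½(1+k)Mv² = Mv².
Energy conservation: Mgh = Mv², so v = √(2gh/(1+k)) = √(2 × 9.81 × 5.64 / 2) ≈ 7.44 m/s.

v ≈ 7.44 m/s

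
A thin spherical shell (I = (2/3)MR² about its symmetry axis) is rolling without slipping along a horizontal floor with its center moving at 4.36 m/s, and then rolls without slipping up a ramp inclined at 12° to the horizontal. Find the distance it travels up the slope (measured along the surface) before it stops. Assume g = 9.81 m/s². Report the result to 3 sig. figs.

With I = (2/3)MR², the ratio k = I/(MR²) is 2/3.
The rolling condition ω = v/R makes the rotational term ½I(v/R)² = ½kMv², so KE_total = ½(1+k)Mv² = (5/6)Mv².
Setting this equal to Mgh gives the vertical rise h = (1+k)v₀²/(2g) = 1.667×4.36²/(2×9.81) = 1.615 m.
Along the incline, d = h/sinθ = 1.615/sin12° ≈ 7.77 m.

d ≈ 7.77 m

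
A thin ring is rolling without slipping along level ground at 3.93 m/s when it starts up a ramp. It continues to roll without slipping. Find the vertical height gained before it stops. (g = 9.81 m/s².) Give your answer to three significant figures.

For this body I = MR², i.e. k = I/(MR²) = 1.
Since it rolls without slipping, ω = v/R and KE = ½Mv² + ½Iω² = ½(1+k)Mv² = Mv².
All of this converts to potential energy at the highest point: Mv₀² = Mgh.
Thus h = (1+k)v₀²/(2g) = 2 × 3.93² / (2 × 9.81) ≈ 1.57 m.

h ≈ 1.57 m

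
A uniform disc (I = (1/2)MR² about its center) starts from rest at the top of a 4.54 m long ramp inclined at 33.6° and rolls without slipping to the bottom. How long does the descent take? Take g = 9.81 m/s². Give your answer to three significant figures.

The moment of inertia is (1/2)MR², giving k ≡ I/(MR²) = 0.5.
Translational: Mg sinθ − f = Ma. Rotational about the CM: fR = Iα = kMRa, so f = kMa.
Hence a = g sinθ/(1+k) = 9.81×sin33.6°/1.5 = 3.619 m/s².
Starting from rest, L = ½at², so t = √(2L/a) = √(2×4.54/3.619) ≈ 1.58 s.

t ≈ 1.58 s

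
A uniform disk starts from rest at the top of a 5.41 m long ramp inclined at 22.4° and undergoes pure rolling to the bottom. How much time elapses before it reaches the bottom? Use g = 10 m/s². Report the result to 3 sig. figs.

t ≈ 2.06 s

With I = (1/2)MR², the ratio k = I/(MR²) is 0.5.
Along the incline Mg sinθ − f = Ma, and torque about the center fR = Iα = kMR²(a/R) gives f = kMa.
Hence a = g sinθ/(1+k) = 10×sin22.4°/1.5 = 2.54 m/s².
With constant a from rest, t = √(2L/a) = √(2·5.41/2.54) ≈ 2.06 s.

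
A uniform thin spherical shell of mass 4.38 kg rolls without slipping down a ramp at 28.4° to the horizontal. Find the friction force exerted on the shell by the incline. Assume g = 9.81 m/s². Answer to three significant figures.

f ≈ 8.17 N

For this body I = (2/3)MR², i.e. k = I/(MR²) = 2/3.
Translational: Mg sinθ − f = Ma. Rotational about the CM: fR = Iα = kMRa, so f = kMa.
Combining, a = g sinθ/(1+k) and f = kMa = kMg sinθ/(1+k).
f = (2/3) × 4.38 × 9.81 × sin28.4° / 1.667 ≈ 8.17 N.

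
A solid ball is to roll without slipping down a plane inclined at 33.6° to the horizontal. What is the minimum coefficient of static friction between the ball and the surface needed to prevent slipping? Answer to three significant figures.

μ_min ≈ 0.190

For this body I = (2/5)MR², i.e. k = I/(MR²) = 0.4.
Translational: Mg sinθ − f = Ma. Rotational about the CM: fR = Iα = kMRa, so f = kMa.
These give a = g sinθ/(1+k) and the required friction f = kMg sinθ/(1+k).
With N = Mg cosθ, the no-slip condition f ≤ μN gives μ_min = f/N = k tanθ/(1+k).
μ_min = 0.4 × tan33.6° / 1.4 ≈ 0.190.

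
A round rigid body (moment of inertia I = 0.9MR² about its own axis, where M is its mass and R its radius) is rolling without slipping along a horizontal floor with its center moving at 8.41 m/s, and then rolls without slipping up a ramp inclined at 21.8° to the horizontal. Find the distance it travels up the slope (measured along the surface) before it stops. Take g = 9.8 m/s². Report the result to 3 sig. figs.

The moment of inertia is 0.9MR², giving k ≡ I/(MR²) = 0.9.
Since it rolls without slipping, ω = v/R and KE = ½Mv² + ½Iω² = ½(1+k)Mv² = (19/20)Mv².
Setting this equal to Mgh gives the vertical rise h = (1+k)v₀²/(2g) = 1.9×8.41²/(2×9.8) = 6.856 m.
Along the incline, d = h/sinθ = 6.856/sin21.8° ≈ 18.5 m.

d ≈ 18.5 m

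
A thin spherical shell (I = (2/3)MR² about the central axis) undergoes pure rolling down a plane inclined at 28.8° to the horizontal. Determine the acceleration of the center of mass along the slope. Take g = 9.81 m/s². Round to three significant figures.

With I = (2/3)MR², the ratio k = I/(MR²) is 2/3.
Newton's second law down the slope: Mg sinθ − f = Ma. The torque equation fR = Iα (with α = a/R) gives f = kMa.
Eliminating f: Mg sinθ = (1+k)Ma, so a = g sinθ/(1+k) = 9.81 × sin28.8° / 1.667 ≈ 2.84 m/s².

a ≈ 2.84 m/s²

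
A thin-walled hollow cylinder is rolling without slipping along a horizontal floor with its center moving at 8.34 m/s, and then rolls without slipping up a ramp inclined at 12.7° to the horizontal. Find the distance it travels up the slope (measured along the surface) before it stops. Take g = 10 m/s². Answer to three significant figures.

The moment of inertia is MR², giving k ≡ I/(MR²) = 1.
The rolling condition ω = v/R makes the rotational term ½I(v/R)² = ½kMv², so KE_total = ½(1+k)Mv² = Mv².
Setting this equal to Mgh gives the vertical rise h = (1+k)v₀²/(2g) = 2×8.34²/(2×10) = 6.956 m.
The distance along the slope is d = h/sinθ = 6.956/sin12.7° ≈ 31.6 m.

d ≈ 31.6 m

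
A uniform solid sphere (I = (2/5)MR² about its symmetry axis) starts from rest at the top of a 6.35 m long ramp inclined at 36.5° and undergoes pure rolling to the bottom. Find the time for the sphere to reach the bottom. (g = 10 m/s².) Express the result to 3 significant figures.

The moment of inertia is (2/5)MR², giving k ≡ I/(MR²) = 0.4.
Newton's second law down the slope: Mg sinθ − f = Ma. The torque equation fR = Iα (with α = a/R) gives f = kMa.
Hence a = g sinθ/(1+k) = 10×sin36.5°/1.4 = 4.249 m/s².
Starting from rest, L = ½at², so t = √(2L/a) = √(2×6.35/4.249) ≈ 1.73 s.

t ≈ 1.73 s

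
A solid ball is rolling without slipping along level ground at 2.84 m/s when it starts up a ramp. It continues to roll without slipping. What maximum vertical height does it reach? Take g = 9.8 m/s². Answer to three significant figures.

With I = (2/5)MR², the ratio k = I/(MR²) is 0.4.
Pure rolling means v = ωR; then KE = ½Mv² + ½I(v/R)² = ½(1+k)Mv² = (7/10)Mv².
At the top the kinetic energy is zero, so (7/10)Mv₀² = Mgh.
Thus h = (1+k)v₀²/(2g) = 1.4 × 2.84² / (2 × 9.8) ≈ 0.576 m.

h ≈ 0.576 m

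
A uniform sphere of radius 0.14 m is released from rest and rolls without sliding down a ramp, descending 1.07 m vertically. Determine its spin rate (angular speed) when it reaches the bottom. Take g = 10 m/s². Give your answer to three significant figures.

ω ≈ 27.9 rad/s

The moment of inertia is (2/5)MR², giving k ≡ I/(MR²) = 0.4.
Pure rolling means v = ωR; then KE = ½Mv² + ½I(v/R)² = ½(1+k)Mv² = (7/10)Mv².
Energy conservation Mgh = ½(1+k)Mv² gives v = √(2gh/(1+k)) = √(2 × 10 × 1.07 / 1.4) = 3.91 m/s.
The angular speed follows from ω = v/R = 3.91/0.14 ≈ 27.9 rad/s.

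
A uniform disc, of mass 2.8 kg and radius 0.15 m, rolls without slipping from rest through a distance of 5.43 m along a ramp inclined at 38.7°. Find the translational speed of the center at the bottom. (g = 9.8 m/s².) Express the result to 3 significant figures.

v ≈ 6.66 m/s

For this body I = (1/2)MR², i.e. k = I/(MR²) = 0.5.
Rolling without slipping gives ω = v/R, so the total kinetic energy is ½Mv² + ½Iω² = ½(1+k)Mv² = (3/4)Mv².
The vertical drop is h = L sinθ = 5.43 × sin38.7° = 3.395 m.
Energy conservation: Mgh = (3/4)Mv², so v = √(2gh/(1+k)) = √(2 × 9.8 × 3.395 / 1.5) ≈ 6.66 m/s.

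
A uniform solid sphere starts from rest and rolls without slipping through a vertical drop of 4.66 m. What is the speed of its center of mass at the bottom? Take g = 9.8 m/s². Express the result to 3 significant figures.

v ≈ 8.08 m/s

With I = (2/5)MR², the ratio k = I/(MR²) is 0.4.
Since it rolls without slipping, ω = v/R and KE = ½Mv² + ½Iω² = ½(1+k)Mv² = (7/10)Mv².
Setting Mgh = (7/10)Mv² gives v = √(2gh/(1+k)) = √(2·9.8·4.66/1.4) ≈ 8.08 m/s.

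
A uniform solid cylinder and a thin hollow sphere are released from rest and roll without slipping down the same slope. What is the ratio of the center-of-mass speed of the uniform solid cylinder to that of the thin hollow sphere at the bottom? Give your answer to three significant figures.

Each satisfies Mgh = ½(1+k)Mv² with k = I/(MR²), so v ∝ 1/√(1+k).
For the uniform solid cylinder k = 0.5; for the thin hollow sphere k = 2/3.
v₁/v₂ = √((1+k₂)/(1+k₁)) = √(1.667/1.5) ≈ 1.05.

v_ratio ≈ 1.05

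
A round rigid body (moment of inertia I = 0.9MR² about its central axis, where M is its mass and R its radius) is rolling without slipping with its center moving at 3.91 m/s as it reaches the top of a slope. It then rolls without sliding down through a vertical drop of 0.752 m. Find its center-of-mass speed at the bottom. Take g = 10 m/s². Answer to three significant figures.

With I = 0.9MR², the ratio k = I/(MR²) is 0.9.
Pure rolling means v = ωR; then KE = ½Mv² + ½I(v/R)² = ½(1+k)Mv² = (19/20)Mv².
Energy conservation: (19/20)Mv₀² + Mgh = (19/20)Mv², so v² = v₀² + 2gh/(1+k).
v = √(3.91² + 2×10×0.752/1.9) = √23.2 ≈ 4.82 m/s.

v ≈ 4.82 m/s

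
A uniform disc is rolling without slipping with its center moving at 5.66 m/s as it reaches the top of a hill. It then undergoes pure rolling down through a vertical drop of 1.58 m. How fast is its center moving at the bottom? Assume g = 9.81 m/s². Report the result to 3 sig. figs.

v ≈ 7.26 m/s

The moment of inertia is (1/2)MR², giving k ≡ I/(MR²) = 0.5.
Since it rolls without slipping, ω = v/R and KE = ½Mv² + ½Iω² = ½(1+k)Mv² = (3/4)Mv².
Conserving energy between top and bottom: (3/4)Mv² = (3/4)Mv₀² + Mgh, hence v² = v₀² + 2gh/(1+k).
v = √(5.66² + 2×9.81×1.58/1.5) = √52.7 ≈ 7.26 m/s.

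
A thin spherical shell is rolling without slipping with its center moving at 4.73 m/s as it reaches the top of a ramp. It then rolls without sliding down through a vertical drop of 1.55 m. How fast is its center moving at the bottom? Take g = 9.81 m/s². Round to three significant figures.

v ≈ 6.37 m/s

The moment of inertia is (2/3)MR², giving k ≡ I/(MR²) = 2/3.
The rolling condition ω = v/R makes the rotational term ½I(v/R)² = ½kMv², so KE_total = ½(1+k)Mv² = (5/6)Mv².
Conserving energy between top and bottom: (5/6)Mv² = (5/6)Mv₀² + Mgh, hence v² = v₀² + 2gh/(1+k).
v = √(4.73² + 2×9.81×1.55/1.667) = √40.62 ≈ 6.37 m/s.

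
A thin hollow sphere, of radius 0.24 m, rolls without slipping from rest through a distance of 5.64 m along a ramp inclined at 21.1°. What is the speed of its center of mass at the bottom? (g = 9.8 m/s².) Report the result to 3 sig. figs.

For this body I = (2/3)MR², i.e. k = I/(MR²) = 2/3.
Pure rolling means v = ωR; then KE = ½Mv² + ½I(v/R)² = ½(1+k)Mv² = (5/6)Mv².
The vertical drop is h = L sinθ = 5.64 × sin21.1° = 2.03 m.
Setting Mgh = (5/6)Mv² gives v = √(2gh/(1+k)) = √(2·9.8·2.03/1.667) ≈ 4.89 m/s.

v ≈ 4.89 m/s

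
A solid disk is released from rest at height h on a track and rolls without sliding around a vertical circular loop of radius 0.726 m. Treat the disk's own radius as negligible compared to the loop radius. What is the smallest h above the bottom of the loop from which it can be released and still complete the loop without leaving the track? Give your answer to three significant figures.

h_min ≈ 2.00 m

Here I = (1/2)MR², so the shape factor k = I/(MR²) = 0.5.
At the top of the loop, the minimum-contact condition is Mg = Mv_top²/r, so v_top² = gr.
With ω = v/R, the kinetic energy at speed v is ½(1+k)Mv² = (3/4)Mv².
Energy conservation from release (height h) to the top (height 2r): Mgh = Mg(2r) + (3/4)M·gr.
Thus h_min = 2r + (1+k)r/2 = r(2 + 1.5/2) = 0.726 × 2.75 ≈ 2.00 m.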